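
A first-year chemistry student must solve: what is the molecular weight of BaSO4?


M(BaSO4) = 1×137.33 + 1×32.07 + 4×16.0
= 137.33 + 32.07 + 64.0
= 233.4 g/mol

233.4 g/mol


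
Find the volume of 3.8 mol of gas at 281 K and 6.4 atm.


PV = nRT  (R = 0.08206 L·atm/(mol·K))
V = nRT/P = 3.8×0.08206×281/6.4
= 13.691 L

13.691 L


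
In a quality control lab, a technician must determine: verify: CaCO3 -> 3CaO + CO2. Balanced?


Equation: CaCO3 -> 3CaO + CO2
Check atoms: C: 1=1, Ca: 1≠3, O: 3≠5
Not balanced

No, not balanced


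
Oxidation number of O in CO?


O is usually -2
Oxidation number: -2

-2


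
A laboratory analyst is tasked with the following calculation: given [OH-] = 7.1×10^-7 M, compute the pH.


pOH = -log10([OH-]) = -log10(7.1×10^-7)
= 7 - log10(7.1) = 6.15
pH = 14 - pOH = 14 - 6.15 = 7.85

7.85


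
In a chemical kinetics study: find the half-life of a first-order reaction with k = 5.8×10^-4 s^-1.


t½ = ln2/k = 0.693147/(5.8×10^-4 s^-1)
= 1195 s

1195 s


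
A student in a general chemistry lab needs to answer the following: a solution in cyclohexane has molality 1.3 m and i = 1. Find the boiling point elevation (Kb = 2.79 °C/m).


ΔTb = Kb × m × i
= 2.79 × 1.3 × 1
= 3.627 °C

3.627 °C


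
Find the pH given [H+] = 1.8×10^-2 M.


pH = -log10([H+]) = -log10(1.8×10^-2)
= 2 - log10(1.8)
= 2 - 0.26
= 1.74

1.74


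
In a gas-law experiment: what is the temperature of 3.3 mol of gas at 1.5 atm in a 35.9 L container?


PV = nRT  (R = 0.08206 L·atm/(mol·K))
T = PV/(nR) = 1.5×35.9/(3.3×0.08206)
= 53.85/0.270798
= 198.86 K

198.86 K


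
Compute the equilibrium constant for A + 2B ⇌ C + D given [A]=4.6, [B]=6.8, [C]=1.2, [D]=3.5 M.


Kc = [C][D]/([A][B]^2)
= (1.2^1 × 3.5^1)/(4.6^1 × 6.8^2)
= 4.2/212.704
= 0.01975

0.01975


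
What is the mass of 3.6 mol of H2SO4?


M(H2SO4) = 98.09 g/mol
mass = n × M = 3.6 × 98.09 = 353.12 g

353.12 g


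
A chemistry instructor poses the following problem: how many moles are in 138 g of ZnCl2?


M(ZnCl2) = 136.28 g/mol
n = mass/M = 138/136.28 = 1.0126 mol

1.0126 mol


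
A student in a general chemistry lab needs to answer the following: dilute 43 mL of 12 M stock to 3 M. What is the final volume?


C1V1 = C2V2
12 × 43 = 3 × V2
V2 = 516/3 = 172.0 mL

172.0 mL


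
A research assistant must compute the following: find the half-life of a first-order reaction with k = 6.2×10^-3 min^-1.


t½ = ln2/k = 0.693147/(6.2×10^-3 min^-1)
= 111.8 min

111.8 min


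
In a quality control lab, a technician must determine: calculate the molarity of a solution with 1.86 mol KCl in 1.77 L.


M = n/V = 1.86/1.77 = 1.051 mol/L

1.051 M


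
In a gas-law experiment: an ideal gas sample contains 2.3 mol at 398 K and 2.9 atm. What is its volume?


PV = nRT  (R = 0.08206 L·atm/(mol·K))
V = nRT/P = 2.3×0.08206×398/2.9
= 25.903 L

25.903 L


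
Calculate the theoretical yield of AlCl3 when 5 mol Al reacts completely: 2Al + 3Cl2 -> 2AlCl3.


Mole ratio AlCl3:Al = 2:2
n(AlCl3) = 5 × 2/2 = 5.000 mol
mass = 5.000 × 133.33 = 666.65 g

666.65 g


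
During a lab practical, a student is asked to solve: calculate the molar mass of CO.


M(CO) = 1×12.01 + 1×16.0
= 12.01 + 16.0
= 28.01 g/mol

28.01 g/mol


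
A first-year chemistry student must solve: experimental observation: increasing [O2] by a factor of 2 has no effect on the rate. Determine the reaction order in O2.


rate ∝ [O2]^n
rate ∝ [O2]^0
Order in O2: 0

0


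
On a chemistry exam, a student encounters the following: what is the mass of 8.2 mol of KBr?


M(KBr) = 119.0 g/mol
mass = n × M = 8.2 × 119.0 = 975.80 g

975.80 g


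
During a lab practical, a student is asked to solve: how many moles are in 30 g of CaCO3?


M(CaCO3) = 100.09 g/mol
n = mass/M = 30/100.09 = 0.2997 mol

0.2997 mol


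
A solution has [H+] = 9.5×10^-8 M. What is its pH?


pH = -log10([H+]) = -log10(9.5×10^-8)
= 8 - log10(9.5)
= 8 - 0.98
= 7.02

7.02


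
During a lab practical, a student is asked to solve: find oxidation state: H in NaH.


H with a metal (hydride): -1
Oxidation number: -1

-1


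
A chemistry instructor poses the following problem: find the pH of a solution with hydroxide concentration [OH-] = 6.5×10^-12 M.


pOH = -log10([OH-]) = -log10(6.5×10^-12)
= 12 - log10(6.5) = 11.19
pH = 14 - pOH = 14 - 11.19 = 2.81

2.81


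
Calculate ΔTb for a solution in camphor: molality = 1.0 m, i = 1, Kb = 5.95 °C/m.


ΔTb = Kb × m × i
= 5.95 × 1.0 × 1
= 5.95 °C

5.95 °C


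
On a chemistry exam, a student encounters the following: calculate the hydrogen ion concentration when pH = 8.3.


[H+] = 10^(-pH) = 10^(-8.3)
= 5.01×10^-9 M

5.01×10^-9 M


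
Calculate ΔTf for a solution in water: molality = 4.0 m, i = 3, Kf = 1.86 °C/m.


ΔTf = Kf × m × i
= 1.86 × 4.0 × 3
= 22.32 °C

22.32 °C


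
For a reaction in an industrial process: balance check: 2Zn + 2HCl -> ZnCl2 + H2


Equation: 2Zn + 2HCl -> ZnCl2 + H2
Check atoms: Cl: 2=2, H: 2=2, Zn: 2≠1
Not balanced

No, not balanced


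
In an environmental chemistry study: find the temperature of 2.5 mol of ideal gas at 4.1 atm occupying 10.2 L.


PV = nRT  (R = 0.08206 L·atm/(mol·K))
T = PV/(nR) = 4.1×10.2/(2.5×0.08206)
= 41.82/0.205150
= 203.85 K

203.85 K


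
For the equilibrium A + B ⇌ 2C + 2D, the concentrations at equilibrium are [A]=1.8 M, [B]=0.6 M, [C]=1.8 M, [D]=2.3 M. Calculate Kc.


Kc = [C]^2[D]^2/([A][B])
= (1.8^2 × 2.3^2)/(1.8^1 × 0.6^1)
= 17.1396/1.08
= 15.87

15.87


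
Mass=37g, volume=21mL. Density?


ρ = mass/volume
= 37/21
= 1.762 g/mL

1.762 g/mL


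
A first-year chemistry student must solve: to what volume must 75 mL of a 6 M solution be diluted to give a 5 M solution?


C1V1 = C2V2
6 × 75 = 5 × V2
V2 = 450/5 = 90.0 mL

90.0 mL


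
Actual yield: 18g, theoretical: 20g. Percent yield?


% yield = actual/theoretical × 100
= 18/20 × 100
= 90.0%

90.0%


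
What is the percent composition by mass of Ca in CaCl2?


M(CaCl2) = 1×40.08 + 2×35.45 = 110.98 g/mol
Mass of Ca = 1 × 40.08 = 40.08 g/mol
% Ca = 40.08/110.98 × 100 = 36.11%

36.11%


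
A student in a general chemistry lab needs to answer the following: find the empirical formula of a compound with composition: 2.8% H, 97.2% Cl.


Assume 100 g sample. Moles of each element:
  H: 2.8/1.008 = 2.778 mol
  Cl: 97.2/35.45 = 2.742 mol
Divide by smallest (2.742):
  H: 2.778/2.742 = 1.01
  Cl: 2.742/2.742 = 1.0
Empirical formula: HCl

HCl


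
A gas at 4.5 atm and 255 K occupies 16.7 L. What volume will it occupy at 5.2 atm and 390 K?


P1V1/T1 = P2V2/T2
V2 = P1V1T2/(T1P2)
= 4.5×16.7×390/(255×5.2)
= 22.103 L

22.103 L


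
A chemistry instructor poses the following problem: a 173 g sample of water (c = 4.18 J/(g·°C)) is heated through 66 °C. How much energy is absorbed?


q = mcΔT = 173 × 4.18 × 66
= 47727.24 J

47727.24 J


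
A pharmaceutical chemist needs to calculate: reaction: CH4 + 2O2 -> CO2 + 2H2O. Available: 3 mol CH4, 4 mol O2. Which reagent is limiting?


Mole ratio available / coefficient:
  CH4: 3/1 = 3.000
  O2: 4/2 = 2.000
Smaller ratio is limiting.

O2


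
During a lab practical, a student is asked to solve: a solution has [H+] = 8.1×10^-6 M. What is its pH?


pH = -log10([H+]) = -log10(8.1×10^-6)
= 6 - log10(8.1)
= 6 - 0.91
= 5.09

5.09


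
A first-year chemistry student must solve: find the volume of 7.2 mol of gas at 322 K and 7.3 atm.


PV = nRT  (R = 0.08206 L·atm/(mol·K))
V = nRT/P = 7.2×0.08206×322/7.3
= 26.061 L

26.061 L


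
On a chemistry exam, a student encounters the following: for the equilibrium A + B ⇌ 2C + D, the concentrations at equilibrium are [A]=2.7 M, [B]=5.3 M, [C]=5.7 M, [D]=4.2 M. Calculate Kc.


Kc = [C]^2[D]/([A][B])
= (5.7^2 × 4.2^1)/(2.7^1 × 5.3^1)
= 136.458/14.31
= 9.536

9.536


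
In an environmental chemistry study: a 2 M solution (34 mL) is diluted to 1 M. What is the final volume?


C1V1 = C2V2
2 × 34 = 1 × V2
V2 = 68/1 = 68.0 mL

68.0 mL


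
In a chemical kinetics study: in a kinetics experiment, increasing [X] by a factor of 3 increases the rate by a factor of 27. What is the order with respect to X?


rate ∝ [X]^n
3^n = 27 → n = 3
Order in X: 3

3


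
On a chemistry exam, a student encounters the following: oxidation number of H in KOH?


H is +1 with nonmetals
Oxidation number: +1

+1


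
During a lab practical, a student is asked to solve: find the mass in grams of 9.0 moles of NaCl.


M(NaCl) = 58.44 g/mol
mass = n × M = 9.0 × 58.44 = 525.96 g

525.96 g


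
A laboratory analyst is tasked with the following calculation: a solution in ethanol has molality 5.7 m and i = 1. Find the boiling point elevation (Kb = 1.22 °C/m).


ΔTb = Kb × m × i
= 1.22 × 5.7 × 1
= 6.954 °C

6.954 °C


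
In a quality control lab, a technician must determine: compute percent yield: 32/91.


% yield = actual/theoretical × 100
= 32/91 × 100
= 35.16%

35.16%


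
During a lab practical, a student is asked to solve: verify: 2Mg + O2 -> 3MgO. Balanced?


Equation: 2Mg + O2 -> 3MgO
Check atoms: Mg: 2≠3, O: 2≠3
Not balanced

No, not balanced


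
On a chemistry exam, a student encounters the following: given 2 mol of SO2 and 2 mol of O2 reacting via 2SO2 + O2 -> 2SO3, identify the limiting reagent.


Mole ratio available / coefficient:
  SO2: 2/2 = 1.000
  O2: 2/1 = 2.000
Smaller ratio is limiting.

SO2


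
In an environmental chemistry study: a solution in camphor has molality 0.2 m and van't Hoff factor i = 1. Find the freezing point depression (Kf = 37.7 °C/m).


ΔTf = Kf × m × i
= 37.7 × 0.2 × 1
= 7.54 °C

7.54 °C


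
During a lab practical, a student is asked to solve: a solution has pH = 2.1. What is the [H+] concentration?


[H+] = 10^(-pH) = 10^(-2.1)
= 7.94×10^-3 M

7.94×10^-3 M


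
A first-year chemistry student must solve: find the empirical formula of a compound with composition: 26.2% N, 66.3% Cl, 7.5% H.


Assume 100 g sample. Moles of each element:
  N: 26.2/14.01 = 1.87 mol
  Cl: 66.3/35.45 = 1.87 mol
  H: 7.5/1.008 = 7.44 mol
Divide by smallest (1.87):
  N: 1.87/1.87 = 1.0
  Cl: 1.87/1.87 = 1.0
  H: 7.44/1.87 = 3.98
Empirical formula: NH4Cl

NH4Cl


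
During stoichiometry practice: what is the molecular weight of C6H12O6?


M(C6H12O6) = 6×12.01 + 12×1.008 + 6×16.0
= 72.06 + 12.1 + 96.0
= 180.16 g/mol

180.16 g/mol


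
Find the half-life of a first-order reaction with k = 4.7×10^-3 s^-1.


t½ = ln2/k = 0.693147/(4.7×10^-3 s^-1)
= 147.5 s

147.5 s


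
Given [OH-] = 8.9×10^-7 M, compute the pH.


pOH = -log10([OH-]) = -log10(8.9×10^-7)
= 7 - log10(8.9) = 6.05
pH = 14 - pOH = 14 - 6.05 = 7.95

7.95


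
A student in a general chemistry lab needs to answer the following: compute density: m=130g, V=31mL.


ρ = mass/volume
= 130/31
= 4.194 g/mL

4.194 g/mL


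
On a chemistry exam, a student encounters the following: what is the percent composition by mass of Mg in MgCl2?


M(MgCl2) = 1×24.31 + 2×35.45 = 95.21 g/mol
Mass of Mg = 1 × 24.31 = 24.31 g/mol
% Mg = 24.31/95.21 × 100 = 25.53%

25.53%


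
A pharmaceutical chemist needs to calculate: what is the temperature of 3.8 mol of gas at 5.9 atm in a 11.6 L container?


PV = nRT  (R = 0.08206 L·atm/(mol·K))
T = PV/(nR) = 5.9×11.6/(3.8×0.08206)
= 68.44/0.311828
= 219.48 K

219.48 K


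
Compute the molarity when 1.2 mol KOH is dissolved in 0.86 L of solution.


M = n/V = 1.2/0.86 = 1.395 mol/L

1.395 M


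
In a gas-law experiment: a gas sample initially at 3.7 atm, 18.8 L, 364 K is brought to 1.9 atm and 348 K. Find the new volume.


P1V1/T1 = P2V2/T2
V2 = P1V1T2/(T1P2)
= 3.7×18.8×348/(364×1.9)
= 35.001 L

35.001 L


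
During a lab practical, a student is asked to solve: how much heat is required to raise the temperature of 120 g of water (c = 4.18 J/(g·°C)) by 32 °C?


q = mcΔT = 120 × 4.18 × 32
= 16051.20 J

16051.20 J


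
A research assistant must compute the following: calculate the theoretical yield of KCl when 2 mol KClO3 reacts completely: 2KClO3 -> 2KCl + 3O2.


Mole ratio KCl:KClO3 = 2:2
n(KCl) = 2 × 2/2 = 2.000 mol
mass = 2.000 × 74.55 = 149.1 g

149.1 g


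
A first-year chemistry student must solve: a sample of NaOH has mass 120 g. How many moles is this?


M(NaOH) = 40.0 g/mol
n = mass/M = 120/40.0 = 3.0 mol

3.0 mol


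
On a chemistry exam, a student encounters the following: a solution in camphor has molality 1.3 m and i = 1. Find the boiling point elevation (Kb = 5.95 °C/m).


ΔTb = Kb × m × i
= 5.95 × 1.3 × 1
= 7.735 °C

7.735 °C


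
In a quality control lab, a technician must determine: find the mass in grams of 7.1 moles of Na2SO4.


M(Na2SO4) = 142.05 g/mol
mass = n × M = 7.1 × 142.05 = 1008.56 g

1008.56 g


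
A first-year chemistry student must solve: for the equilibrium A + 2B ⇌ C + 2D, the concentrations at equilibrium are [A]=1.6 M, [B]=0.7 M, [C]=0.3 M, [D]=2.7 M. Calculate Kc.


Kc = [C][D]^2/([A][B]^2)
= (0.3^1 × 2.7^2)/(1.6^1 × 0.7^2)
= 2.187/0.784
= 2.790

2.790


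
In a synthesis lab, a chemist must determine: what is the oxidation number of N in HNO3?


(+1) + x + 3(-2) = 0, so x = +5
Oxidation number: +5

+5


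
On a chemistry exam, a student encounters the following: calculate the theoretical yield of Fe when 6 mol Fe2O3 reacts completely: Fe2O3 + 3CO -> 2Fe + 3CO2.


Mole ratio Fe:Fe2O3 = 2:1
n(Fe) = 6 × 2/1 = 12.000 mol
mass = 12.000 × 55.85 = 670.2 g

670.2 g


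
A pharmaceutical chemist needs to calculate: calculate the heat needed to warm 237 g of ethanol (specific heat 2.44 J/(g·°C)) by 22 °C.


q = mcΔT = 237 × 2.44 × 22
= 12722.16 J

12722.16 J


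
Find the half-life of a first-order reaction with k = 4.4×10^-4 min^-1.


t½ = ln2/k = 0.693147/(4.4×10^-4 min^-1)
= 1575 min

1575 min


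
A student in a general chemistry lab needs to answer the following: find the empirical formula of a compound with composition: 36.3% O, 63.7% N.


Assume 100 g sample. Moles of each element:
  O: 36.3/16.0 = 2.269 mol
  N: 63.7/14.01 = 4.547 mol
Divide by smallest (2.269):
  O: 2.269/2.269 = 1.0
  N: 4.547/2.269 = 2.0
Empirical formula: N2O

N2O


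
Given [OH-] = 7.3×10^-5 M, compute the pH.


pOH = -log10([OH-]) = -log10(7.3×10^-5)
= 5 - log10(7.3) = 4.14
pH = 14 - pOH = 14 - 4.14 = 9.86

9.86


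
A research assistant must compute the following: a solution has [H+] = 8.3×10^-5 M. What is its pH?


pH = -log10([H+]) = -log10(8.3×10^-5)
= 5 - log10(8.3)
= 5 - 0.92
= 4.08

4.08


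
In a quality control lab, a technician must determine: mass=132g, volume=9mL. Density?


ρ = mass/volume
= 132/9
= 14.667 g/mL

14.667 g/mL


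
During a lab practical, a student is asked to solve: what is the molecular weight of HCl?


M(HCl) = 1×1.008 + 1×35.45
= 1.01 + 35.45
= 36.46 g/mol

36.46 g/mol


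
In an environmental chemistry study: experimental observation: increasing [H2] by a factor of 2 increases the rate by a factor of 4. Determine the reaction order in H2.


rate ∝ [H2]^n
2^n = 4 → n = 2
Order in H2: 2

2


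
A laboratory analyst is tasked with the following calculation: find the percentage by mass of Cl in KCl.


M(KCl) = 1×39.1 + 1×35.45 = 74.55 g/mol
Mass of Cl = 1 × 35.45 = 35.45 g/mol
% Cl = 35.45/74.55 × 100 = 47.55%

47.55%


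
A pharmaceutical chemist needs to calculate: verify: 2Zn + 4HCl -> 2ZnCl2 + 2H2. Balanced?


Equation: 2Zn + 4HCl -> 2ZnCl2 + 2H2
Check atoms: Cl: 4=4, H: 4=4, Zn: 2=2
Balanced

Yes, balanced


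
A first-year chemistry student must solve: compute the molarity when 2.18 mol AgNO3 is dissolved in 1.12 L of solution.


M = n/V = 2.18/1.12 = 1.946 mol/L

1.946 M


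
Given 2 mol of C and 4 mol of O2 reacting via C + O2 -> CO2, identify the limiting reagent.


Mole ratio available / coefficient:
  C: 2/1 = 2.000
  O2: 4/1 = 4.000
Smaller ratio is limiting.

C


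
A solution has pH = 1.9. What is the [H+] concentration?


[H+] = 10^(-pH) = 10^(-1.9)
= 1.26×10^-2 M

1.26×10^-2 M


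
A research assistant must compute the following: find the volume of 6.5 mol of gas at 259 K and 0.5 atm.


PV = nRT  (R = 0.08206 L·atm/(mol·K))
V = nRT/P = 6.5×0.08206×259/0.5
= 276.296 L

276.296 L


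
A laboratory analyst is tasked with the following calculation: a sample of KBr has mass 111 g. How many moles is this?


M(KBr) = 119.0 g/mol
n = mass/M = 111/119.0 = 0.9328 mol

0.9328 mol


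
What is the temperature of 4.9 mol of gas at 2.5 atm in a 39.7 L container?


PV = nRT  (R = 0.08206 L·atm/(mol·K))
T = PV/(nR) = 2.5×39.7/(4.9×0.08206)
= 99.25/0.402094
= 246.83 K

246.83 K


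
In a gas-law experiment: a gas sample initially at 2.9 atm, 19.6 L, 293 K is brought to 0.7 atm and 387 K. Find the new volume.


P1V1/T1 = P2V2/T2
V2 = P1V1T2/(T1P2)
= 2.9×19.6×387/(293×0.7)
= 107.251 L

107.251 L


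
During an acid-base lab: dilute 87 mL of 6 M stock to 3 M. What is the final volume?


C1V1 = C2V2
6 × 87 = 3 × V2
V2 = 522/3 = 174.0 mL

174.0 mL


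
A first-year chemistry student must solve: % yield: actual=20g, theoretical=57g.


% yield = actual/theoretical × 100
= 20/57 × 100
= 35.09%

35.09%


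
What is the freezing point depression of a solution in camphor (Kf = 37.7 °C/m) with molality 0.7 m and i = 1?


ΔTf = Kf × m × i
= 37.7 × 0.7 × 1
= 26.39 °C

26.39 °C


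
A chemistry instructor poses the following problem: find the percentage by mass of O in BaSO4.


M(BaSO4) = 1×137.33 + 1×32.07 + 4×16.0 = 233.40 g/mol
Mass of O = 4 × 16.0 = 64.00 g/mol
% O = 64.00/233.40 × 100 = 27.42%

27.42%


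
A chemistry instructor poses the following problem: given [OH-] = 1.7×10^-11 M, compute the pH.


pOH = -log10([OH-]) = -log10(1.7×10^-11)
= 11 - log10(1.7) = 10.77
pH = 14 - pOH = 14 - 10.77 = 3.23

3.23


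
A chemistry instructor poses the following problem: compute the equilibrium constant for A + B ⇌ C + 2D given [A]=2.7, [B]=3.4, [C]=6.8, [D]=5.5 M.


Kc = [C][D]^2/([A][B])
= (6.8^1 × 5.5^2)/(2.7^1 × 3.4^1)
= 205.7/9.18
= 22.41

22.41


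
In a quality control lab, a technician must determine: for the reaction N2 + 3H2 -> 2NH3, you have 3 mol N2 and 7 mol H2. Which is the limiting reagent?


Mole ratio available / coefficient:
  N2: 3/1 = 3.000
  H2: 7/3 = 2.333
Smaller ratio is limiting.

H2


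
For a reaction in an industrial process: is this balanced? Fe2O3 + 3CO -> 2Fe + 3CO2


Equation: Fe2O3 + 3CO -> 2Fe + 3CO2
Check atoms: C: 3=3, Fe: 2=2, O: 6=6
Balanced

Yes, balanced


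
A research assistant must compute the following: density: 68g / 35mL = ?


ρ = mass/volume
= 68/35
= 1.943 g/mL

1.943 g/mL


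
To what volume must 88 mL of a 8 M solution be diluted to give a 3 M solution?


C1V1 = C2V2
8 × 88 = 3 × V2
V2 = 704/3 = 234.67 mL

234.67 mL


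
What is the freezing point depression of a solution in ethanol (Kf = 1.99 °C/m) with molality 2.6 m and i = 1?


ΔTf = Kf × m × i
= 1.99 × 2.6 × 1
= 5.174 °C

5.174 °C


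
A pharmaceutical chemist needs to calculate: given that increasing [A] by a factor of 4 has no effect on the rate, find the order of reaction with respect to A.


rate ∝ [A]^n
rate ∝ [A]^0
Order in A: 0

0


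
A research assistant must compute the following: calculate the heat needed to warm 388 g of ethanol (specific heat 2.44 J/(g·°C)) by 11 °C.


q = mcΔT = 388 × 2.44 × 11
= 10413.92 J

10413.92 J


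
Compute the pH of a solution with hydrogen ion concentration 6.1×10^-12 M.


pH = -log10([H+]) = -log10(6.1×10^-12)
= 12 - log10(6.1)
= 12 - 0.79
= 11.21

11.21


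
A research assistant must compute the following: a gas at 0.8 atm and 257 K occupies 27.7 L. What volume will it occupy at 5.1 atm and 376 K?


P1V1/T1 = P2V2/T2
V2 = P1V1T2/(T1P2)
= 0.8×27.7×376/(257×5.1)
= 6.357 L

6.357 L


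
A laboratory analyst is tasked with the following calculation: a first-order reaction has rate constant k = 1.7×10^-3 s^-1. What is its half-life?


t½ = ln2/k = 0.693147/(1.7×10^-3 s^-1)
= 407.7 s

407.7 s


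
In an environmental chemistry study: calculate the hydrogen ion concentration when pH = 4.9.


[H+] = 10^(-pH) = 10^(-4.9)
= 1.26×10^-5 M

1.26×10^-5 M


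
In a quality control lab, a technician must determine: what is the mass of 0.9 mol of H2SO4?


M(H2SO4) = 98.09 g/mol
mass = n × M = 0.9 × 98.09 = 88.28 g

88.28 g


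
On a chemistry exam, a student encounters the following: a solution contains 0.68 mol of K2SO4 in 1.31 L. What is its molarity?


M = n/V = 0.68/1.31 = 0.519 mol/L

0.519 M


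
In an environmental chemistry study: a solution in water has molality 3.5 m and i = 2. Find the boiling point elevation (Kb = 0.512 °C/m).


ΔTb = Kb × m × i
= 0.512 × 3.5 × 2
= 3.584 °C

3.584 °C


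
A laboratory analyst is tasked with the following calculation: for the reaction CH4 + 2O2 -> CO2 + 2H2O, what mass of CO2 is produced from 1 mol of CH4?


Mole ratio CO2:CH4 = 1:1
n(CO2) = 1 × 1/1 = 1.000 mol
mass = 1.000 × 44.01 = 44.01 g

44.01 g


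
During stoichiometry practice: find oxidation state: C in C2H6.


2x + 6(+1) = 0, so x = -3
Oxidation number: -3

-3


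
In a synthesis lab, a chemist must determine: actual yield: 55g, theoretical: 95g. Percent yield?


% yield = actual/theoretical × 100
= 55/95 × 100
= 57.89%

57.89%


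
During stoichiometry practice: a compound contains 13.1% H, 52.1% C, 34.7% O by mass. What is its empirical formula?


Assume 100 g sample. Moles of each element:
  H: 13.1/1.008 = 12.996 mol
  C: 52.1/12.01 = 4.338 mol
  O: 34.7/16.0 = 2.169 mol
Divide by smallest (2.169):
  H: 12.996/2.169 = 5.99
  C: 4.338/2.169 = 2.0
  O: 2.169/2.169 = 1.0
Empirical formula: C2H6O

C2H6O


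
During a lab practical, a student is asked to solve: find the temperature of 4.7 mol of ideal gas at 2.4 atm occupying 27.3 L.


PV = nRT  (R = 0.08206 L·atm/(mol·K))
T = PV/(nR) = 2.4×27.3/(4.7×0.08206)
= 65.52/0.385682
= 169.88 K

169.88 K


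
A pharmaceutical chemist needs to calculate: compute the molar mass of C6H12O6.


M(C6H12O6) = 6×12.01 + 12×1.008 + 6×16.0
= 72.06 + 12.1 + 96.0
= 180.16 g/mol

180.16 g/mol


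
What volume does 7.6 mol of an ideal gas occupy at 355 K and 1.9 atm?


PV = nRT  (R = 0.08206 L·atm/(mol·K))
V = nRT/P = 7.6×0.08206×355/1.9
= 116.525 L

116.525 L


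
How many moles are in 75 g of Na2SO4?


M(Na2SO4) = 142.05 g/mol
n = mass/M = 75/142.05 = 0.528 mol

0.528 mol


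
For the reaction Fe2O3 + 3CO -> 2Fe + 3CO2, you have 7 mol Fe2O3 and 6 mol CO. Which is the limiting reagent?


Mole ratio available / coefficient:
  Fe2O3: 7/1 = 7.000
  CO: 6/3 = 2.000
Smaller ratio is limiting.

CO


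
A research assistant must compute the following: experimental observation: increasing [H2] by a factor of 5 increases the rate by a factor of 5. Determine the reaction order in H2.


rate ∝ [H2]^n
5^n = 5 → n = 1
Order in H2: 1

1


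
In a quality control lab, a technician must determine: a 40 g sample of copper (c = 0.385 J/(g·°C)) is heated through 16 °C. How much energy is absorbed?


q = mcΔT = 40 × 0.385 × 16
= 246.40 J

246.40 J


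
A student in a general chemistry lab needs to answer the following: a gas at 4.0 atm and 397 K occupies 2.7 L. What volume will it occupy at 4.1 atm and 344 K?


P1V1/T1 = P2V2/T2
V2 = P1V1T2/(T1P2)
= 4.0×2.7×344/(397×4.1)
= 2.282 L

2.282 L


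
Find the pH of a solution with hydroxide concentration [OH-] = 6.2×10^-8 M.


pOH = -log10([OH-]) = -log10(6.2×10^-8)
= 8 - log10(6.2) = 7.21
pH = 14 - pOH = 14 - 7.21 = 6.79

6.79


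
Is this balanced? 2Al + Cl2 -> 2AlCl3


Equation: 2Al + Cl2 -> 2AlCl3
Check atoms: Al: 2=2, Cl: 2≠6
Not balanced

No, not balanced


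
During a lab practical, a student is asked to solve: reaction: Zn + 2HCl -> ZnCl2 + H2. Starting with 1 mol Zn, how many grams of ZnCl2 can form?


Mole ratio ZnCl2:Zn = 1:1
n(ZnCl2) = 1 × 1/1 = 1.000 mol
mass = 1.000 × 136.28 = 136.28 g

136.28 g


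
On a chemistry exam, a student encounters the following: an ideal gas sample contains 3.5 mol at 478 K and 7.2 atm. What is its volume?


PV = nRT  (R = 0.08206 L·atm/(mol·K))
V = nRT/P = 3.5×0.08206×478/7.2
= 19.068 L

19.068 L


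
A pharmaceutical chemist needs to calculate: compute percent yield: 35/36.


% yield = actual/theoretical × 100
= 35/36 × 100
= 97.22%

97.22%


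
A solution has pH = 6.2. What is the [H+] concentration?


[H+] = 10^(-pH) = 10^(-6.2)
= 6.31×10^-7 M

6.31×10^-7 M


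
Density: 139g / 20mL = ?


ρ = mass/volume
= 139/20
= 6.95 g/mL

6.95 g/mL


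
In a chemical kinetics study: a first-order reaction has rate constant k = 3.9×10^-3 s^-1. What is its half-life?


t½ = ln2/k = 0.693147/(3.9×10^-3 s^-1)
= 177.7 s

177.7 s


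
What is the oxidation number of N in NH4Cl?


x + 4(+1) + (-1) = 0, so x = -3
Oxidation number: -3

-3


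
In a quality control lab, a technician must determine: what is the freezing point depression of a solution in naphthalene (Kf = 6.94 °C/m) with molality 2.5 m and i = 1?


ΔTf = Kf × m × i
= 6.94 × 2.5 × 1
= 17.35 °C

17.35 °C


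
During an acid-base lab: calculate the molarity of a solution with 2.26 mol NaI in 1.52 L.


M = n/V = 2.26/1.52 = 1.487 mol/L

1.487 M


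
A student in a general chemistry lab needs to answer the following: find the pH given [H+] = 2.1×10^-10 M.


pH = -log10([H+]) = -log10(2.1×10^-10)
= 10 - log10(2.1)
= 10 - 0.32
= 9.68

9.68


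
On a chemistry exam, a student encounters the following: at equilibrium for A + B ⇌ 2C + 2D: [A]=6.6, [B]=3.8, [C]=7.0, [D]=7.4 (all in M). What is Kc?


Kc = [C]^2[D]^2/([A][B])
= (7.0^2 × 7.4^2)/(6.6^1 × 3.8^1)
= 2683.24/25.08
= 107.0

107.0


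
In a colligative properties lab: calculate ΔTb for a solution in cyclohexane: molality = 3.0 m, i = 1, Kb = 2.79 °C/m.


ΔTb = Kb × m × i
= 2.79 × 3.0 × 1
= 8.37 °C

8.37 °C


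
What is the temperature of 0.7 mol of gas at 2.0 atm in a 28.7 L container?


PV = nRT  (R = 0.08206 L·atm/(mol·K))
T = PV/(nR) = 2.0×28.7/(0.7×0.08206)
= 57.40/0.057442
= 999.27 K

999.27 K


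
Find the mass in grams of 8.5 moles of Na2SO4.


M(Na2SO4) = 142.05 g/mol
mass = n × M = 8.5 × 142.05 = 1207.43 g

1207.43 g


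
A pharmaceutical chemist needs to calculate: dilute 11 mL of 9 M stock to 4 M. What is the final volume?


C1V1 = C2V2
9 × 11 = 4 × V2
V2 = 99/4 = 24.75 mL

24.75 mL


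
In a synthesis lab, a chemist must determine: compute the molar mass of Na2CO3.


M(Na2CO3) = 2×22.99 + 1×12.01 + 3×16.0
= 45.98 + 12.01 + 48.0
= 105.99 g/mol

105.99 g/mol


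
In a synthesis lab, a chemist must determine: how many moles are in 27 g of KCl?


M(KCl) = 74.55 g/mol
n = mass/M = 27/74.55 = 0.3622 mol

0.3622 mol


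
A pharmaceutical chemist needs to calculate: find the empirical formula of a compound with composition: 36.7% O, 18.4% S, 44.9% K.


Assume 100 g sample. Moles of each element:
  O: 36.7/16.0 = 2.294 mol
  S: 18.4/32.07 = 0.574 mol
  K: 44.9/39.1 = 1.148 mol
Divide by smallest (0.574):
  O: 2.294/0.574 = 4.0
  S: 0.574/0.574 = 1.0
  K: 1.148/0.574 = 2.0
Empirical formula: K2SO4

K2SO4


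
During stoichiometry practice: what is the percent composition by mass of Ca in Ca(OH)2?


M(Ca(OH)2) = 1×40.08 + 2×16.0 + 2×1.008 = 74.096 g/mol
Mass of Ca = 1 × 40.08 = 40.08 g/mol
% Ca = 40.08/74.096 × 100 = 54.09%

54.09%


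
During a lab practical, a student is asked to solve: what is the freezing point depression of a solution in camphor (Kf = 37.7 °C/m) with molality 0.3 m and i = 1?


ΔTf = Kf × m × i
= 37.7 × 0.3 × 1
= 11.31 °C

11.31 °C


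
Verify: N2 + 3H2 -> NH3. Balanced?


Equation: N2 + 3H2 -> NH3
Check atoms: H: 6≠3, N: 2≠1
Not balanced

No, not balanced


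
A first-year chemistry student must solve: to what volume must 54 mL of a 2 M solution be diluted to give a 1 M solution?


C1V1 = C2V2
2 × 54 = 1 × V2
V2 = 108/1 = 108.0 mL

108.0 mL


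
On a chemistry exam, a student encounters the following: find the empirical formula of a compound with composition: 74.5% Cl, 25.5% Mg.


Assume 100 g sample. Moles of each element:
  Cl: 74.5/35.45 = 2.102 mol
  Mg: 25.5/24.31 = 1.049 mol
Divide by smallest (1.049):
  Cl: 2.102/1.049 = 2.0
  Mg: 1.049/1.049 = 1.0
Empirical formula: MgCl2

MgCl2


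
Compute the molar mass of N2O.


M(N2O) = 2×14.01 + 1×16.0
= 28.02 + 16.0
= 44.02 g/mol

44.02 g/mol


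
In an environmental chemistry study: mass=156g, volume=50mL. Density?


ρ = mass/volume
= 156/50
= 3.12 g/mL

3.12 g/mL


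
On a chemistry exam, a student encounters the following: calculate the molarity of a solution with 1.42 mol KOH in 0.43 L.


M = n/V = 1.42/0.43 = 3.302 mol/L

3.302 M


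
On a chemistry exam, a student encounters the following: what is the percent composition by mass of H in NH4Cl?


M(NH4Cl) = 1×14.01 + 4×1.008 + 1×35.45 = 53.492 g/mol
Mass of H = 4 × 1.008 = 4.032 g/mol
% H = 4.032/53.492 × 100 = 7.54%

7.54%


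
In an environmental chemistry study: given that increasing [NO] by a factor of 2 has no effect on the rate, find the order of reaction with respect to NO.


rate ∝ [NO]^n
rate ∝ [NO]^0
Order in NO: 0

0


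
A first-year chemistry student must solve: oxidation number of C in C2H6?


2x + 6(+1) = 0, so x = -3
Oxidation number: -3

-3


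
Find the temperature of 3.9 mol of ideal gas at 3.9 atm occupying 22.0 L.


PV = nRT  (R = 0.08206 L·atm/(mol·K))
T = PV/(nR) = 3.9×22.0/(3.9×0.08206)
= 85.80/0.320034
= 268.10 K

268.10 K


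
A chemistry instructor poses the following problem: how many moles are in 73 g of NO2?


M(NO2) = 46.01 g/mol
n = mass/M = 73/46.01 = 1.5866 mol

1.5866 mol


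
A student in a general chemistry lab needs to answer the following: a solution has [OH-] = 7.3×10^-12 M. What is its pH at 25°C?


pOH = -log10([OH-]) = -log10(7.3×10^-12)
= 12 - log10(7.3) = 11.14
pH = 14 - pOH = 14 - 11.14 = 2.86

2.86


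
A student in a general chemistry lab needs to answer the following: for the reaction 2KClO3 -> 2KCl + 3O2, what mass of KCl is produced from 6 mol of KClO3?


Mole ratio KCl:KClO3 = 2:2
n(KCl) = 6 × 2/2 = 6.000 mol
mass = 6.000 × 74.55 = 447.3 g

447.3 g


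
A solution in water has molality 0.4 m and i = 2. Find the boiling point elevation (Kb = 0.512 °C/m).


ΔTb = Kb × m × i
= 0.512 × 0.4 × 2
= 0.4096 °C

0.4096 °C


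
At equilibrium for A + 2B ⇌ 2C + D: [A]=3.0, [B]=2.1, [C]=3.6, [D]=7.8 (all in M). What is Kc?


Kc = [C]^2[D]/([A][B]^2)
= (3.6^2 × 7.8^1)/(3.0^1 × 2.1^2)
= 101.088/13.23
= 7.641

7.641


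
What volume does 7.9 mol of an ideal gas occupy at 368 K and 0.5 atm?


PV = nRT  (R = 0.08206 L·atm/(mol·K))
V = nRT/P = 7.9×0.08206×368/0.5
= 477.13 L

477.13 L


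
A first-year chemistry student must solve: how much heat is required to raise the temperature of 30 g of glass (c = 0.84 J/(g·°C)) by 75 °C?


q = mcΔT = 30 × 0.84 × 75
= 1890.00 J

1890.00 J


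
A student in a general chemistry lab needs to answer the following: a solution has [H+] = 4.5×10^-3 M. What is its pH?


pH = -log10([H+]) = -log10(4.5×10^-3)
= 3 - log10(4.5)
= 3 - 0.65
= 2.35

2.35


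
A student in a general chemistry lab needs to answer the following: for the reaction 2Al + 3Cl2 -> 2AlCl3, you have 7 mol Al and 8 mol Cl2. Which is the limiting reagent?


Mole ratio available / coefficient:
  Al: 7/2 = 3.500
  Cl2: 8/3 = 2.667
Smaller ratio is limiting.

Cl2


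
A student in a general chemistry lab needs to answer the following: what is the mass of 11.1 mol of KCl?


M(KCl) = 74.55 g/mol
mass = n × M = 11.1 × 74.55 = 827.51 g

827.51 g


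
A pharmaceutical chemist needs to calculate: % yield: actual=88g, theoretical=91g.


% yield = actual/theoretical × 100
= 88/91 × 100
= 96.7%

96.7%


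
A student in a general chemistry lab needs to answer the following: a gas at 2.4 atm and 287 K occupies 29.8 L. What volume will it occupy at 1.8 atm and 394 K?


P1V1/T1 = P2V2/T2
V2 = P1V1T2/(T1P2)
= 2.4×29.8×394/(287×1.8)
= 54.547 L

54.547 L


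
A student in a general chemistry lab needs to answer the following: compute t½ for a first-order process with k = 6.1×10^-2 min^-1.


t½ = ln2/k = 0.693147/(6.1×10^-2 min^-1)
= 11.36 min

11.36 min


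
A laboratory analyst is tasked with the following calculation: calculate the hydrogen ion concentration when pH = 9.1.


[H+] = 10^(-pH) = 10^(-9.1)
= 7.94×10^-10 M

7.94×10^-10 M


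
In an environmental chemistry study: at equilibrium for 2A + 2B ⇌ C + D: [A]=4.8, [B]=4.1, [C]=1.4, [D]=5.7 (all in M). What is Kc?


Kc = [C][D]/([A]^2[B]^2)
= (1.4^1 × 5.7^1)/(4.8^2 × 4.1^2)
= 7.98/387.3024
= 0.02060

0.02060


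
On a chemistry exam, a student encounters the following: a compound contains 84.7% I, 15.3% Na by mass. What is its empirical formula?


Assume 100 g sample. Moles of each element:
  I: 84.7/126.9 = 0.667 mol
  Na: 15.3/22.99 = 0.666 mol
Divide by smallest (0.666):
  I: 0.667/0.666 = 1.0
  Na: 0.666/0.666 = 1.0
Empirical formula: NaI

NaI


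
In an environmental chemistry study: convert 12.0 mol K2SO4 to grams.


M(K2SO4) = 174.27 g/mol
mass = n × M = 12.0 × 174.27 = 2091.24 g

2091.24 g


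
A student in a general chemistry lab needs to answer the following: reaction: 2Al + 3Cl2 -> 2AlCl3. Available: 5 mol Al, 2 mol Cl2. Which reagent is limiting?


Mole ratio available / coefficient:
  Al: 5/2 = 2.500
  Cl2: 2/3 = 0.667
Smaller ratio is limiting.

Cl2


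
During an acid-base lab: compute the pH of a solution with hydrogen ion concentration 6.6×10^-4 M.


pH = -log10([H+]) = -log10(6.6×10^-4)
= 4 - log10(6.6)
= 4 - 0.82
= 3.18

3.18


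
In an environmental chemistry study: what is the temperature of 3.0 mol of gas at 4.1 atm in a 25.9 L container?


PV = nRT  (R = 0.08206 L·atm/(mol·K))
T = PV/(nR) = 4.1×25.9/(3.0×0.08206)
= 106.19/0.246180
= 431.35 K

431.35 K


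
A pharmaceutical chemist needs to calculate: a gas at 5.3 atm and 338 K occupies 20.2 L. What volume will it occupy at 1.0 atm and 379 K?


P1V1/T1 = P2V2/T2
V2 = P1V1T2/(T1P2)
= 5.3×20.2×379/(338×1.0)
= 120.047 L

120.047 L


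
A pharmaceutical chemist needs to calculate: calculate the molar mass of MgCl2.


M(MgCl2) = 1×24.31 + 2×35.45
= 24.31 + 70.9
= 95.21 g/mol

95.21 g/mol


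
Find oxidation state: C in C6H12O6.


6x + 12(+1) + 6(-2) = 0, so x = +0
Oxidation number: +0

+0


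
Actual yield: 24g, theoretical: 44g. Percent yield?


% yield = actual/theoretical × 100
= 24/44 × 100
= 54.55%

54.55%


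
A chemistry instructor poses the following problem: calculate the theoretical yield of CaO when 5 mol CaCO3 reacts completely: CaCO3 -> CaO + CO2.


Mole ratio CaO:CaCO3 = 1:1
n(CaO) = 5 × 1/1 = 5.000 mol
mass = 5.000 × 56.08 = 280.4 g

280.4 g


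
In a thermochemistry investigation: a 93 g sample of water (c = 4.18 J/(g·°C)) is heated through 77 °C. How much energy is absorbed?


q = mcΔT = 93 × 4.18 × 77
= 29932.98 J

29932.98 J


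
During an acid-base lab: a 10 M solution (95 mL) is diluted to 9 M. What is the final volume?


C1V1 = C2V2
10 × 95 = 9 × V2
V2 = 950/9 = 105.56 mL

105.56 mL


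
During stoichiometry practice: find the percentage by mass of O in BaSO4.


M(BaSO4) = 1×137.33 + 1×32.07 + 4×16.0 = 233.40 g/mol
Mass of O = 4 × 16.0 = 64.00 g/mol
% O = 64.00/233.40 × 100 = 27.42%

27.42%


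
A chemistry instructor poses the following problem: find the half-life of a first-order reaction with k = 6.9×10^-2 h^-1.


t½ = ln2/k = 0.693147/(6.9×10^-2 h^-1)
= 10.05 h

10.05 h


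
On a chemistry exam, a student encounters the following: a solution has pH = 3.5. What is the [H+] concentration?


[H+] = 10^(-pH) = 10^(-3.5)
= 3.16×10^-4 M

3.16×10^-4 M


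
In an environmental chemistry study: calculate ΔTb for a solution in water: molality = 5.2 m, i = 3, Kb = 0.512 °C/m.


ΔTb = Kb × m × i
= 0.512 × 5.2 × 3
= 7.9872 °C

7.9872 °C


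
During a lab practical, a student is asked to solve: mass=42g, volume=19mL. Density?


ρ = mass/volume
= 42/19
= 2.211 g/mL

2.211 g/mL


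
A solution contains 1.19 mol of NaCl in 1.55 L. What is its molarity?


M = n/V = 1.19/1.55 = 0.768 mol/L

0.768 M


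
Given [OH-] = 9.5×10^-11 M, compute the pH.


pOH = -log10([OH-]) = -log10(9.5×10^-11)
= 11 - log10(9.5) = 10.02
pH = 14 - pOH = 14 - 10.02 = 3.98

3.98


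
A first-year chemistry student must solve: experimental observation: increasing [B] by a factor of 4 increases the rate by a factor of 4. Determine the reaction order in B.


rate ∝ [B]^n
4^n = 4 → n = 1
Order in B: 1

1


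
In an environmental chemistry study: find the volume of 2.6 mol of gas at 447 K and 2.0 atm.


PV = nRT  (R = 0.08206 L·atm/(mol·K))
V = nRT/P = 2.6×0.08206×447/2.0
= 47.685 L

47.685 L


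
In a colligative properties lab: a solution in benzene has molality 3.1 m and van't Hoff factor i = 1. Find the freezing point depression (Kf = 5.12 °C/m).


ΔTf = Kf × m × i
= 5.12 × 3.1 × 1
= 15.872 °C

15.872 °C


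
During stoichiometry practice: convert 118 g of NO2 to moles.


M(NO2) = 46.01 g/mol
n = mass/M = 118/46.01 = 2.5647 mol

2.5647 mol


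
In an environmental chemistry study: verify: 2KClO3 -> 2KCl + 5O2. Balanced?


Equation: 2KClO3 -> 2KCl + 5O2
Check atoms: Cl: 2=2, K: 2=2, O: 6≠10
Not balanced

No, not balanced


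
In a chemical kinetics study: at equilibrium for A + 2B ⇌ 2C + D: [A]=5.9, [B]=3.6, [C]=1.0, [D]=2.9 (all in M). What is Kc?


Kc = [C]^2[D]/([A][B]^2)
= (1.0^2 × 2.9^1)/(5.9^1 × 3.6^2)
= 2.9/76.464
= 0.03793

0.03793


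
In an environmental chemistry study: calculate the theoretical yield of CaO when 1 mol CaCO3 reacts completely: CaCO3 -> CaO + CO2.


Mole ratio CaO:CaCO3 = 1:1
n(CaO) = 1 × 1/1 = 1.000 mol
mass = 1.000 × 56.08 = 56.08 g

56.08 g


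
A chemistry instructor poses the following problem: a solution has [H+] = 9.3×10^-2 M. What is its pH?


pH = -log10([H+]) = -log10(9.3×10^-2)
= 2 - log10(9.3)
= 2 - 0.97
= 1.03

1.03


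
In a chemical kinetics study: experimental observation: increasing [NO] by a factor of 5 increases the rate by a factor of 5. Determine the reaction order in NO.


rate ∝ [NO]^n
5^n = 5 → n = 1
Order in NO: 1

1


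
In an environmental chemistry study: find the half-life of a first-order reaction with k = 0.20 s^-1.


t½ = ln2/k = 0.693147/(0.20 s^-1)
= 3.466 s

3.466 s


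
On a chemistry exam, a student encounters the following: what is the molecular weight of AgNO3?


M(AgNO3) = 1×107.87 + 1×14.01 + 3×16.0
= 107.87 + 14.01 + 48.0
= 169.88 g/mol

169.88 g/mol


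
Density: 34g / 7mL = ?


ρ = mass/volume
= 34/7
= 4.857 g/mL

4.857 g/mL


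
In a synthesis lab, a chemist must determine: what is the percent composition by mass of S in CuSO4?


M(CuSO4) = 1×63.55 + 1×32.07 + 4×16.0 = 159.62 g/mol
Mass of S = 1 × 32.07 = 32.07 g/mol
% S = 32.07/159.62 × 100 = 20.09%

20.09%
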